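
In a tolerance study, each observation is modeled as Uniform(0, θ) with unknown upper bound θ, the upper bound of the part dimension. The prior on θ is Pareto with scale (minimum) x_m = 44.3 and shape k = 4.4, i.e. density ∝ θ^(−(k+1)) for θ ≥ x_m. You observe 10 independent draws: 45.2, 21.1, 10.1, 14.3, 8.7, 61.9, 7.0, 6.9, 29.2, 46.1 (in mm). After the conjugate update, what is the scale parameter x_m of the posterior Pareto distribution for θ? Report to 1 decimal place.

61.9

A Pareto(scale x_m, shape k) prior on the upper bound θ of Uniform(0, θ) is conjugate: posterior is Pareto(max(x_m, max xᵢ), k + n).
Sample maximum = 61.9; prior scale x_m = 44.3 → posterior scale = max = 61.9.
Posterior shape = 4.4 + 10 = 14.4.
Posterior scale x_m = 61.9.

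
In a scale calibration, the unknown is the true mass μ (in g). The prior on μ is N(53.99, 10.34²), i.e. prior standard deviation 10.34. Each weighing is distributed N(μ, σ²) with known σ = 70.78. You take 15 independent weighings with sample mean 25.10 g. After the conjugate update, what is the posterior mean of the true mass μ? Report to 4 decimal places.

46.9844

For Normal data with known variance σ², a Normal(μ₀, σ₀²) prior on μ is conjugate. Posterior precision = 1/σ₀² + n/σ²; posterior mean is the precision-weighted average of μ₀ and x̄.
n·x̄ = 15·25.10 = 376.5.
σ₀² = 10.34² = 106.9156, σ² = 70.78² = 5009.8084; σ² + n·σ₀² = 5009.8084 + 15·106.9156 = 6613.5424.
Posterior mean = (μ₀/σ₀² + n·x̄/σ²)/(1/σ₀² + n/σ²) = (σ²·μ₀ + σ₀²·n·x̄)/(σ² + n·σ₀²) = (5009.8084·53.99 + 106.9156·376.5)/6613.5424 = 310733.278916/6613.5424 = 46.9844.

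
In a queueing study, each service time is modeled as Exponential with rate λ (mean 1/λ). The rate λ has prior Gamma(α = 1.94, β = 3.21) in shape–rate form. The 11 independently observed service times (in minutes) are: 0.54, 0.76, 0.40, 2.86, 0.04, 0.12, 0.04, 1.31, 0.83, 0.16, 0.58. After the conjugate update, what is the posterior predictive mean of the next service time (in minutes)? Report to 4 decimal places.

0.9087

With a Gamma(shape α, rate β) prior on the exponential rate λ, the posterior after n observations with total T = Σxᵢ is Gamma(α+n, β+T).
Sum of observations T = 7.64 minutes; n = 11.
Posterior: Gamma(1.94+11, 3.21+7.64) = Gamma(12.94, 10.85).
The predictive distribution for the next observation is Lomax; its mean is β/(α−1) = 10.85/11.94 = 0.9087.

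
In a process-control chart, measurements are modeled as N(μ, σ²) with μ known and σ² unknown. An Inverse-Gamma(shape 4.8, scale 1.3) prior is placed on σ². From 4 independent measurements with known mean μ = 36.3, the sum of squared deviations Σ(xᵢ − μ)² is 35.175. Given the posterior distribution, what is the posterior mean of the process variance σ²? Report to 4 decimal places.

With known mean μ and an Inverse-Gamma(α, β) prior on σ², the Normal likelihood is conjugate: posterior is Inv-Gamma(α + n/2, β + Σ(xᵢ−μ)²/2).
Posterior: Inv-Gamma(4.8 + 4/2, 1.3 + 35.175/2) = Inv-Gamma(6.80, 18.8875).
E[σ²|data] = β/(α−1) = 18.8875/5.80 = 3.2565.

3.2565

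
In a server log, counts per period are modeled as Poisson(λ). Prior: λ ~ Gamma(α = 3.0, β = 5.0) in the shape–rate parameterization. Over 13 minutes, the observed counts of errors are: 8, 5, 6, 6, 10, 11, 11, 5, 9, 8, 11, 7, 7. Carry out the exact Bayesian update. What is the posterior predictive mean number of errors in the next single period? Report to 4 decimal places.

5.9444

With a Gamma(shape α, rate β) prior, the Poisson likelihood is conjugate: the posterior is Gamma(α + ΣXᵢ, β + n).
Sum of counts S = 104 over n = 13 minutes.
Posterior: Gamma(α+S, β+n) = Gamma(3.0+104, 5.0+13) = Gamma(107.0, 18.0).
The predictive distribution for one future period is NegBinom with mean α/β = 5.9444.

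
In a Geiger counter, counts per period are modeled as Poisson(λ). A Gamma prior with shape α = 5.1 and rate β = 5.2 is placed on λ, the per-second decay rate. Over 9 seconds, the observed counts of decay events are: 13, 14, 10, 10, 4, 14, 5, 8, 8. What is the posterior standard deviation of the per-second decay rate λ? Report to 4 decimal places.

0.6722

With a Gamma(shape α, rate β) prior, the Poisson likelihood is conjugate: the posterior is Gamma(α + ΣXᵢ, β + n).
Sum of counts S = 86 over n = 9 seconds.
Posterior: Gamma(α+S, β+n) = Gamma(5.1+86, 5.2+9) = Gamma(91.1, 14.2).
SD = √α/β = √91.1/14.2 = 0.6722.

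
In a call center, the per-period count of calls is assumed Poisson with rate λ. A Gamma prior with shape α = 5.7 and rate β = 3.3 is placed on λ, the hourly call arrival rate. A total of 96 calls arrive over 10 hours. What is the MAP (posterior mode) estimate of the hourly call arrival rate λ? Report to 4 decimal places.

7.5714

With a Gamma(shape α, rate β) prior, the Poisson likelihood is conjugate: the posterior is Gamma(α + ΣXᵢ, β + n).
Posterior: Gamma(α+S, β+n) = Gamma(5.7+96, 3.3+10) = Gamma(101.7, 13.3).
Mode of Gamma(α,β) for α≥1 is (α−1)/β = 100.7/13.3 = 7.5714.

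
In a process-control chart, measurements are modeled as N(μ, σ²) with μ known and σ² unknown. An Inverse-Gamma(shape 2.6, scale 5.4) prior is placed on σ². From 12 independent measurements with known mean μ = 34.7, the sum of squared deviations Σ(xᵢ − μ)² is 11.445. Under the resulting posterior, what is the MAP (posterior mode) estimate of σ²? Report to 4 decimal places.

1.1586

With known mean μ and an Inverse-Gamma(α, β) prior on σ², the Normal likelihood is conjugate: posterior is Inv-Gamma(α + n/2, β + Σ(xᵢ−μ)²/2).
Posterior: Inv-Gamma(2.6 + 12/2, 5.4 + 11.445/2) = Inv-Gamma(8.60, 11.1225).
Mode = β/(α+1) = 11.1225/9.60 = 1.1586.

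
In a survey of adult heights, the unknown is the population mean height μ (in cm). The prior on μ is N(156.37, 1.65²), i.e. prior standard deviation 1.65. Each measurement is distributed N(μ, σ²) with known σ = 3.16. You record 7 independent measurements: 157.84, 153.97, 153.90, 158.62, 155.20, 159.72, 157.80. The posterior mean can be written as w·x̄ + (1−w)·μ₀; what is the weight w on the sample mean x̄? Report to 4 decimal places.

For Normal data with known variance σ², a Normal(μ₀, σ₀²) prior on μ is conjugate. Posterior precision = 1/σ₀² + n/σ²; posterior mean is the precision-weighted average of μ₀ and x̄.
σ₀² = 1.65² = 2.7225, σ² = 3.16² = 9.9856. Prior precision 1/σ₀² = 1/2.7225; data precision n/σ² = 7/9.9856.
w = (n/σ²)/(1/σ₀² + n/σ²) = n·σ₀²/(σ² + n·σ₀²) = 7·2.7225/(9.9856 + 7·2.7225) = 19.0575/29.0431 = 0.6562.

0.6562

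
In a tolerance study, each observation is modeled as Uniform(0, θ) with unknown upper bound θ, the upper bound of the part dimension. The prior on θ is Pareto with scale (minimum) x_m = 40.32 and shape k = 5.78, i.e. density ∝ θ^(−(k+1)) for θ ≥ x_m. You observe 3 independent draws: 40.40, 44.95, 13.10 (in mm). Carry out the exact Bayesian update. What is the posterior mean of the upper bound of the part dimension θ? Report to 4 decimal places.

A Pareto(scale x_m, shape k) prior on the upper bound θ of Uniform(0, θ) is conjugate: posterior is Pareto(max(x_m, max xᵢ), k + n).
Sample maximum = 44.95; prior scale x_m = 40.32 → posterior scale = max = 44.95.
Posterior shape = 5.78 + 3 = 8.78.
E[θ|data] = k·x_m/(k−1) = 8.78·44.95/7.78 = 50.7276.

50.7276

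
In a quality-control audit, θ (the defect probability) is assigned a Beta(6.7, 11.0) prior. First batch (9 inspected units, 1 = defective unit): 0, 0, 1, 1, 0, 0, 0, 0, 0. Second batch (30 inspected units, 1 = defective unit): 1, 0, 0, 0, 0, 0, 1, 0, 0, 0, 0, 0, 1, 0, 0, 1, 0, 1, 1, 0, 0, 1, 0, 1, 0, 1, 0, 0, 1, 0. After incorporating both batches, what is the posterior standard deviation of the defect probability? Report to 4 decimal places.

The Beta prior is conjugate to a Binomial/Bernoulli likelihood; the update adds successes to α and failures to β.
After batch 1: Beta(6.7+2, 11.0+7) = Beta(8.7, 18.0).
After batch 2: Beta(8.7+10, 18.0+20) = Beta(18.7, 38.0).
Var = αβ/((α+β)²(α+β+1)) = 18.7·38.0/(56.7²·57.7) = 0.00383075; SD = √0.00383075 = 0.0619.

0.0619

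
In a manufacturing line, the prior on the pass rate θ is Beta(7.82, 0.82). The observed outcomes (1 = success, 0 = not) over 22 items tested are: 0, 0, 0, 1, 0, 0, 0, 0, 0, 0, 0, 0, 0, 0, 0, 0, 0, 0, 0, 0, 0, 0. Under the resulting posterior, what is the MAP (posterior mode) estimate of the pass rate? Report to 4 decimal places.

The Beta prior is conjugate to a Binomial/Bernoulli likelihood; the update adds successes to α and failures to β.
Posterior: Beta(α+k, β+n−k) = Beta(7.82+1, 0.82+21) = Beta(8.82, 21.82).
Mode of Beta(a,b) for a,b>1 is (a−1)/(a+b−2) = 7.82/28.64 = 0.2730.

0.2730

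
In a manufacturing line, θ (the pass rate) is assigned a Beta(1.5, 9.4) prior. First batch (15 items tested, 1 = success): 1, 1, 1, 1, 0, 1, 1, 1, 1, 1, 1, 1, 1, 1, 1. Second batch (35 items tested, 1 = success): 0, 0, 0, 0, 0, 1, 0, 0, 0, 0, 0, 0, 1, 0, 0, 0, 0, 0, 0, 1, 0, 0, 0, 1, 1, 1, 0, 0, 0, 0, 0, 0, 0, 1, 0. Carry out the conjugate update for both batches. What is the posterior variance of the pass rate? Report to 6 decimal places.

The Beta prior is conjugate to a Binomial/Bernoulli likelihood; the update adds successes to α and failures to β.
After batch 1: Beta(1.5+14, 9.4+1) = Beta(15.5, 10.4).
After batch 2: Beta(15.5+7, 10.4+28) = Beta(22.5, 38.4).
Var = αβ/((α+β)²(α+β+1)) = 22.5·38.4/(60.9²·61.9) = 0.003763.

0.003763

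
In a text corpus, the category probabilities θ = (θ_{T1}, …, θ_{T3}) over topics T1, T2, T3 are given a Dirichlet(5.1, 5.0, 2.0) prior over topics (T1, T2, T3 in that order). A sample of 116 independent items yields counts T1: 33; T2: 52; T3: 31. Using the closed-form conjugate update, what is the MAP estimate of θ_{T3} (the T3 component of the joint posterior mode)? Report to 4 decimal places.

0.2558

The Dirichlet prior is conjugate to the Multinomial likelihood: each posterior αⱼ = prior αⱼ + observed count nⱼ.
Posterior concentration: (38.1, 57.0, 33.0), total = 128.1.
Joint mode component: (α_{T3}−1)/(Σα−K) = 32.0/125.1 = 0.2558.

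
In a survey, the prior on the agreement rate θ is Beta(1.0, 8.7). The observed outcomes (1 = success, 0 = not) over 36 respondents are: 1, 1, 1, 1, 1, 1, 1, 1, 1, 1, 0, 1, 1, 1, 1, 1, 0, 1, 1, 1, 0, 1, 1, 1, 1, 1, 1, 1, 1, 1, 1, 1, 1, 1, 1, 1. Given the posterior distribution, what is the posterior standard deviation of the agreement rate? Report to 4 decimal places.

0.0639

The Beta prior is conjugate to a Binomial/Bernoulli likelihood; the update adds successes to α and failures to β.
Posterior: Beta(α+k, β+n−k) = Beta(1.0+33, 8.7+3) = Beta(34.0, 11.7).
Var = αβ/((α+β)²(α+β+1)) = 34.0·11.7/(45.7²·46.7) = 0.00407864; SD = √0.00407864 = 0.0639.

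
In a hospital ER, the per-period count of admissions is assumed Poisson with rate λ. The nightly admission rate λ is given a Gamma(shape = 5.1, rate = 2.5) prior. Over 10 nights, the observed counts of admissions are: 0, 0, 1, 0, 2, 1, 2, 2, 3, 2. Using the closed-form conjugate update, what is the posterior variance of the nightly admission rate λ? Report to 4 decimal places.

0.1158

With a Gamma(shape α, rate β) prior, the Poisson likelihood is conjugate: the posterior is Gamma(α + ΣXᵢ, β + n).
Sum of counts S = 13 over n = 10 nights.
Posterior: Gamma(α+S, β+n) = Gamma(5.1+13, 2.5+10) = Gamma(18.1, 12.5).
Var = α/β² = 18.1/12.5² = 0.1158.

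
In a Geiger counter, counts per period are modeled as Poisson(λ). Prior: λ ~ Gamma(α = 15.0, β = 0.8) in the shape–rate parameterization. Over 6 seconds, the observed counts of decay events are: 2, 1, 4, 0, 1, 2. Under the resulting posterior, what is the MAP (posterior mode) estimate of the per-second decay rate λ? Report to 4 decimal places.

3.5294

With a Gamma(shape α, rate β) prior, the Poisson likelihood is conjugate: the posterior is Gamma(α + ΣXᵢ, β + n).
Sum of counts S = 10 over n = 6 seconds.
Posterior: Gamma(α+S, β+n) = Gamma(15.0+10, 0.8+6) = Gamma(25.0, 6.8).
Mode of Gamma(α,β) for α≥1 is (α−1)/β = 24.0/6.8 = 3.5294.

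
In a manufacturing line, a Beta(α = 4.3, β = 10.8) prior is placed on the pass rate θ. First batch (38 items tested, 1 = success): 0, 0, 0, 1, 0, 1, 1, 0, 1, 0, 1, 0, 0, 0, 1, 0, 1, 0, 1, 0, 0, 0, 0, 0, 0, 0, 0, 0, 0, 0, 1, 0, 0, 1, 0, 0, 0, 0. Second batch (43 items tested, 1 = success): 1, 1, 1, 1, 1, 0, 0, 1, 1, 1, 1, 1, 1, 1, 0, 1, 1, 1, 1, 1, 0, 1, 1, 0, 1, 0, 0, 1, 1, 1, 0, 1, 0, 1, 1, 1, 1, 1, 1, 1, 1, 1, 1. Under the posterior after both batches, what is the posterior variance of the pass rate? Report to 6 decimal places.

0.002575

The Beta prior is conjugate to a Binomial/Bernoulli likelihood; the update adds successes to α and failures to β.
After batch 1: Beta(4.3+10, 10.8+28) = Beta(14.3, 38.8).
After batch 2: Beta(14.3+34, 38.8+9) = Beta(48.3, 47.8).
Var = αβ/((α+β)²(α+β+1)) = 48.3·47.8/(96.1²·97.1) = 0.002575.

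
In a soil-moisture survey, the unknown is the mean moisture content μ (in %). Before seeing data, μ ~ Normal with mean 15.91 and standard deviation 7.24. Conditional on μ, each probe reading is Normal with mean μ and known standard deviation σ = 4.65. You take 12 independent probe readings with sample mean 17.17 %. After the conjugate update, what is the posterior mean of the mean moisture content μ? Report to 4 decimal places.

17.1281

For Normal data with known variance σ², a Normal(μ₀, σ₀²) prior on μ is conjugate. Posterior precision = 1/σ₀² + n/σ²; posterior mean is the precision-weighted average of μ₀ and x̄.
n·x̄ = 12·17.17 = 206.04.
σ₀² = 7.24² = 52.4176, σ² = 4.65² = 21.6225; σ² + n·σ₀² = 21.6225 + 12·52.4176 = 650.6337.
Posterior mean = (μ₀/σ₀² + n·x̄/σ²)/(1/σ₀² + n/σ²) = (σ²·μ₀ + σ₀²·n·x̄)/(σ² + n·σ₀²) = (21.6225·15.91 + 52.4176·206.04)/650.6337 = 11144.136279/650.6337 = 17.1281.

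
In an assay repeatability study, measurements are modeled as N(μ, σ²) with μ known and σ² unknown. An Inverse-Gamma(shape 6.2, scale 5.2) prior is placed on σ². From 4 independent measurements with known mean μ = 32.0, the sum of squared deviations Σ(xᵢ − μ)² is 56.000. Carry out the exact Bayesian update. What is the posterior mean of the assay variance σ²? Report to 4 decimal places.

With known mean μ and an Inverse-Gamma(α, β) prior on σ², the Normal likelihood is conjugate: posterior is Inv-Gamma(α + n/2, β + Σ(xᵢ−μ)²/2).
Posterior: Inv-Gamma(6.2 + 4/2, 5.2 + 56.000/2) = Inv-Gamma(8.20, 33.2000).
E[σ²|data] = β/(α−1) = 33.2000/7.20 = 4.6111.

4.6111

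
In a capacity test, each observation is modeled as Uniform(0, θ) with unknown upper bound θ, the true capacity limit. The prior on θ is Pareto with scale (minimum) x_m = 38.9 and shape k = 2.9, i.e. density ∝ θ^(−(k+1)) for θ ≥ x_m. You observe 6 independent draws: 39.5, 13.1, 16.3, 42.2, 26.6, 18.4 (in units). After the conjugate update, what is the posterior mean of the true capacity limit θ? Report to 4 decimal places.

47.5418

A Pareto(scale x_m, shape k) prior on the upper bound θ of Uniform(0, θ) is conjugate: posterior is Pareto(max(x_m, max xᵢ), k + n).
Sample maximum = 42.2; prior scale x_m = 38.9 → posterior scale = max = 42.2.
Posterior shape = 2.9 + 6 = 8.9.
E[θ|data] = k·x_m/(k−1) = 8.9·42.2/7.9 = 47.5418.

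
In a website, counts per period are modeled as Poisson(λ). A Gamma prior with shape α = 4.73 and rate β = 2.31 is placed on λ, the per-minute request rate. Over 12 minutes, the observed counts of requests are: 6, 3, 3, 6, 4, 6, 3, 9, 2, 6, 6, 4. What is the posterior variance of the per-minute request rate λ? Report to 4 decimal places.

0.3063

With a Gamma(shape α, rate β) prior, the Poisson likelihood is conjugate: the posterior is Gamma(α + ΣXᵢ, β + n).
Sum of counts S = 58 over n = 12 minutes.
Posterior: Gamma(α+S, β+n) = Gamma(4.73+58, 2.31+12) = Gamma(62.73, 14.31).
Var = α/β² = 62.73/14.31² = 0.3063.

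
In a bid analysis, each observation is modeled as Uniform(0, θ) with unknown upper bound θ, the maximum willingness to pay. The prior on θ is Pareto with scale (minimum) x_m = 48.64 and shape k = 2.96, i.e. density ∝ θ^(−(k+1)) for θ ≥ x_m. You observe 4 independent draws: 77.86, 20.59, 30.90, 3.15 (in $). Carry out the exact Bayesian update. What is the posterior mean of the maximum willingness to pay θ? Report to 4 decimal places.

90.9238

A Pareto(scale x_m, shape k) prior on the upper bound θ of Uniform(0, θ) is conjugate: posterior is Pareto(max(x_m, max xᵢ), k + n).
Sample maximum = 77.86; prior scale x_m = 48.64 → posterior scale = max = 77.86.
Posterior shape = 2.96 + 4 = 6.96.
E[θ|data] = k·x_m/(k−1) = 6.96·77.86/5.96 = 90.9238.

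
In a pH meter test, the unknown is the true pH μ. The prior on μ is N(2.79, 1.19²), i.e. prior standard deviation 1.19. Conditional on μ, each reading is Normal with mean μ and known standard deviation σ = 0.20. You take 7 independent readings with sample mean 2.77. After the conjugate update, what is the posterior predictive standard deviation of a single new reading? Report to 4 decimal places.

For Normal data with known variance σ², a Normal(μ₀, σ₀²) prior on μ is conjugate. Posterior precision = 1/σ₀² + n/σ²; posterior mean is the precision-weighted average of μ₀ and x̄.
σ₀² = 1.19² = 1.4161, σ² = 0.20² = 0.04; σ² + n·σ₀² = 0.04 + 7·1.4161 = 9.9527.
Posterior precision = 1/σ₀² + n/σ² = 1/1.4161 + 7/0.04 = (σ² + n·σ₀²)/(σ₀²σ²) = 9.9527/(1.4161·0.04); posterior variance σₙ² = σ₀²σ²/(σ² + n·σ₀²) = 1.4161·0.04/9.9527 = 0.005691.
Predictive variance for one new observation = σₙ² + σ² = 1.4161·0.04/9.9527 + 0.04 = σ²·(σ₀² + 9.9527)/9.9527 = 0.04·11.3688/9.9527 = 0.045691; SD = √(0.04·11.3688/9.9527) = 0.2138.

0.2138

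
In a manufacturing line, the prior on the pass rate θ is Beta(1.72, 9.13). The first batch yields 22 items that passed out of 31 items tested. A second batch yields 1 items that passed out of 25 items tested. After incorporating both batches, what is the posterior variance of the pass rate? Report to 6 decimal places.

The Beta prior is conjugate to a Binomial/Bernoulli likelihood; the update adds successes to α and failures to β.
After batch 1: Beta(1.72+22, 9.13+9) = Beta(23.72, 18.13).
After batch 2: Beta(23.72+1, 18.13+24) = Beta(24.72, 42.13).
Var = αβ/((α+β)²(α+β+1)) = 24.72·42.13/(66.85²·67.85) = 0.003435.

0.003435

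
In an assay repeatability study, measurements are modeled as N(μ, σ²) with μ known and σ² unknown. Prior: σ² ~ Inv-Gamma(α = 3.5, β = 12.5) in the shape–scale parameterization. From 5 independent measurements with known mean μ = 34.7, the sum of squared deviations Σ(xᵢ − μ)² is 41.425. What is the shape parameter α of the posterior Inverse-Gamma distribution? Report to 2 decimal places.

6.00

With known mean μ and an Inverse-Gamma(α, β) prior on σ², the Normal likelihood is conjugate: posterior is Inv-Gamma(α + n/2, β + Σ(xᵢ−μ)²/2).
Posterior: Inv-Gamma(3.5 + 5/2, 12.5 + 41.425/2) = Inv-Gamma(6.00, 33.2125).
Posterior α = 6.00.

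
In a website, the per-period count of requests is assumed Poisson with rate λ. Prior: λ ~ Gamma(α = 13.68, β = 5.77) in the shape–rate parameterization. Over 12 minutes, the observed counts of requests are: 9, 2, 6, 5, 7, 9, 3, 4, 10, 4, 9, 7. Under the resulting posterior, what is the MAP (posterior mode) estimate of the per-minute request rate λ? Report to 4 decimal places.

4.9342

With a Gamma(shape α, rate β) prior, the Poisson likelihood is conjugate: the posterior is Gamma(α + ΣXᵢ, β + n).
Sum of counts S = 75 over n = 12 minutes.
Posterior: Gamma(α+S, β+n) = Gamma(13.68+75, 5.77+12) = Gamma(88.68, 17.77).
Mode of Gamma(α,β) for α≥1 is (α−1)/β = 87.68/17.77 = 4.9342.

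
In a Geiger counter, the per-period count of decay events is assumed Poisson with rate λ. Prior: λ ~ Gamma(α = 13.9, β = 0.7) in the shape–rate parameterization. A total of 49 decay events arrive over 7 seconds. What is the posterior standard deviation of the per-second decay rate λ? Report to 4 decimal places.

With a Gamma(shape α, rate β) prior, the Poisson likelihood is conjugate: the posterior is Gamma(α + ΣXᵢ, β + n).
Posterior: Gamma(α+S, β+n) = Gamma(13.9+49, 0.7+7) = Gamma(62.9, 7.7).
SD = √α/β = √62.9/7.7 = 1.0300.

1.0300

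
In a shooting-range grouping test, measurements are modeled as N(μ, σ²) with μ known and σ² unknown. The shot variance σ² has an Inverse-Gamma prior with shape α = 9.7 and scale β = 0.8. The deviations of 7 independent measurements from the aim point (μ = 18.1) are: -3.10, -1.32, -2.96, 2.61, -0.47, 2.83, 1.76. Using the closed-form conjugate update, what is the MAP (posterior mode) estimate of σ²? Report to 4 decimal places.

With known mean μ and an Inverse-Gamma(α, β) prior on σ², the Normal likelihood is conjugate: posterior is Inv-Gamma(α + n/2, β + Σ(xᵢ−μ)²/2).
Σ(xᵢ−μ)² = (-3.10)² + (-1.32)² + (-2.96)² + (2.61)² + (-0.47)² + (2.83)² + (1.76)² = 38.2535.
Posterior: Inv-Gamma(9.7 + 7/2, 0.8 + 38.2535/2) = Inv-Gamma(13.20, 19.92675).
Mode = β/(α+1) = 19.92675/14.20 = 1.4033.

1.4033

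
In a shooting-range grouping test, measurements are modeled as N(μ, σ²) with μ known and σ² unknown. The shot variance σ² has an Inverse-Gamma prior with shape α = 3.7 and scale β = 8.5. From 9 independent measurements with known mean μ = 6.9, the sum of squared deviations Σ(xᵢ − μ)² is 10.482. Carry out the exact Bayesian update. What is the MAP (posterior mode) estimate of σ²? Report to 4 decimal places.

With known mean μ and an Inverse-Gamma(α, β) prior on σ², the Normal likelihood is conjugate: posterior is Inv-Gamma(α + n/2, β + Σ(xᵢ−μ)²/2).
Posterior: Inv-Gamma(3.7 + 9/2, 8.5 + 10.482/2) = Inv-Gamma(8.20, 13.7410).
Mode = β/(α+1) = 13.7410/9.20 = 1.4936.

1.4936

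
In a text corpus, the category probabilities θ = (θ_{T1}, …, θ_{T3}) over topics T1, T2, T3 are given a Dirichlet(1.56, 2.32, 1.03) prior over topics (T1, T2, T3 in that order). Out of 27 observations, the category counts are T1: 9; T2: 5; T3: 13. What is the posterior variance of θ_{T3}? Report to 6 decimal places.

The Dirichlet prior is conjugate to the Multinomial likelihood: each posterior αⱼ = prior αⱼ + observed count nⱼ.
Posterior concentration: (10.56, 7.32, 14.03), total = 31.91.
Var[θ_j] = α_j(Σα−α_j)/((Σα)²(Σα+1)) = 14.03·17.88/(31.91²·32.91) = 0.007486.

0.007486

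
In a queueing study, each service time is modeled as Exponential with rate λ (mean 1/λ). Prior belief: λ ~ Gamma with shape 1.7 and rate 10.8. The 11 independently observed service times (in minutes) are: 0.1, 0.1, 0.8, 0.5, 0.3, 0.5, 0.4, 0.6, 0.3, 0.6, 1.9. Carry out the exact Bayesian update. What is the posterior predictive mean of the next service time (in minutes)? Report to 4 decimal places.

1.4444

With a Gamma(shape α, rate β) prior on the exponential rate λ, the posterior after n observations with total T = Σxᵢ is Gamma(α+n, β+T).
Sum of observations T = 6.1 minutes; n = 11.
Posterior: Gamma(1.7+11, 10.8+6.1) = Gamma(12.7, 16.9).
The predictive distribution for the next observation is Lomax; its mean is β/(α−1) = 16.9/11.7 = 1.4444.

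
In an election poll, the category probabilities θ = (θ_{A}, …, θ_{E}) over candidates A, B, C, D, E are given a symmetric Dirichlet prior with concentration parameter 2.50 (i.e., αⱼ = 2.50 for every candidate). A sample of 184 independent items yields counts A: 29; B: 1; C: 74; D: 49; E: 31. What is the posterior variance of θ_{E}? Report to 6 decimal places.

The Dirichlet prior is conjugate to the Multinomial likelihood: each posterior αⱼ = prior αⱼ + observed count nⱼ.
Posterior concentration: (31.50, 3.50, 76.50, 51.50, 33.50), total = 196.50.
Var[θ_j] = α_j(Σα−α_j)/((Σα)²(Σα+1)) = 33.50·163.00/(196.50²·197.50) = 0.000716.

0.000716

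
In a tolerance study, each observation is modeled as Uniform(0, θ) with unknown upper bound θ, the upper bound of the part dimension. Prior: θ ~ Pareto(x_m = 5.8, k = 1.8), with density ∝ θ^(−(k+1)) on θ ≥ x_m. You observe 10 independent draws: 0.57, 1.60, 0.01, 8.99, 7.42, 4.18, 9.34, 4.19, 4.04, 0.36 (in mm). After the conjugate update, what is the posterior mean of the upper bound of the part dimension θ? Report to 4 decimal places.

10.2048

A Pareto(scale x_m, shape k) prior on the upper bound θ of Uniform(0, θ) is conjugate: posterior is Pareto(max(x_m, max xᵢ), k + n).
Sample maximum = 9.34; prior scale x_m = 5.8 → posterior scale = max = 9.34.
Posterior shape = 1.8 + 10 = 11.8.
E[θ|data] = k·x_m/(k−1) = 11.8·9.34/10.8 = 10.2048.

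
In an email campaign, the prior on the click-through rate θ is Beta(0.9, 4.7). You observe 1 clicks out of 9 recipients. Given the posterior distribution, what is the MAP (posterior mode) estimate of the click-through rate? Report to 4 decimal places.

0.0714

The Beta prior is conjugate to a Binomial/Bernoulli likelihood; the update adds successes to α and failures to β.
Posterior: Beta(α+k, β+n−k) = Beta(0.9+1, 4.7+8) = Beta(1.9, 12.7).
Mode of Beta(a,b) for a,b>1 is (a−1)/(a+b−2) = 0.9/12.6 = 0.0714.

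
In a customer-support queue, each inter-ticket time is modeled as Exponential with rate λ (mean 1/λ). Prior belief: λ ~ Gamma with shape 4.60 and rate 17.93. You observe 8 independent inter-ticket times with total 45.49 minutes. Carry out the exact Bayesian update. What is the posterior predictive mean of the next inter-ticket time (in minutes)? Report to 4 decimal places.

5.4672

With a Gamma(shape α, rate β) prior on the exponential rate λ, the posterior after n observations with total T = Σxᵢ is Gamma(α+n, β+T).
Posterior: Gamma(4.60+8, 17.93+45.49) = Gamma(12.60, 63.42).
The predictive distribution for the next observation is Lomax; its mean is β/(α−1) = 63.42/11.60 = 5.4672.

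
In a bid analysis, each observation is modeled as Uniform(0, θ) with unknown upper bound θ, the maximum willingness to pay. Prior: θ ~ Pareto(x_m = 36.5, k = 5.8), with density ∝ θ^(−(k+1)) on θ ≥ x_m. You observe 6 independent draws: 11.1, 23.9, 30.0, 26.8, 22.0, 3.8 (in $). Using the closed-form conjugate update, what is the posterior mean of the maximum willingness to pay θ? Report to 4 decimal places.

A Pareto(scale x_m, shape k) prior on the upper bound θ of Uniform(0, θ) is conjugate: posterior is Pareto(max(x_m, max xᵢ), k + n).
Sample maximum = 30.0; prior scale x_m = 36.5 → posterior scale = max = 36.5.
Posterior shape = 5.8 + 6 = 11.8.
E[θ|data] = k·x_m/(k−1) = 11.8·36.5/10.8 = 39.8796.

39.8796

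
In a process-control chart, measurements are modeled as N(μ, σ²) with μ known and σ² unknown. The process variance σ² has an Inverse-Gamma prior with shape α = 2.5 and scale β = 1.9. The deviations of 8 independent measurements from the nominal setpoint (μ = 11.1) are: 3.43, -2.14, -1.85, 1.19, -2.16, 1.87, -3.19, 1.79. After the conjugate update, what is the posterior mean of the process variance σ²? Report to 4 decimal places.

4.2296

With known mean μ and an Inverse-Gamma(α, β) prior on σ², the Normal likelihood is conjugate: posterior is Inv-Gamma(α + n/2, β + Σ(xᵢ−μ)²/2).
Σ(xᵢ−μ)² = (3.43)² + (-2.14)² + (-1.85)² + (1.19)² + (-2.16)² + (1.87)² + (-3.19)² + (1.79)² = 42.7258.
Posterior: Inv-Gamma(2.5 + 8/2, 1.9 + 42.7258/2) = Inv-Gamma(6.50, 23.26290).
E[σ²|data] = β/(α−1) = 23.26290/5.50 = 4.2296.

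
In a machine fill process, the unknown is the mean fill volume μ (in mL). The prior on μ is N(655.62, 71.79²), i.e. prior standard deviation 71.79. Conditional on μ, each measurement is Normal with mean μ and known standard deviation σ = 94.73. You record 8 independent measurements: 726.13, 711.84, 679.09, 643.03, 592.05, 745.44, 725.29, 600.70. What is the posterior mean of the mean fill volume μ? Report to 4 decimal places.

673.9555

For Normal data with known variance σ², a Normal(μ₀, σ₀²) prior on μ is conjugate. Posterior precision = 1/σ₀² + n/σ²; posterior mean is the precision-weighted average of μ₀ and x̄.
Σxᵢ = 726.13 + 711.84 + 679.09 + 643.03 + 592.05 + 745.44 + 725.29 + 600.70 = 5423.57, so n·x̄ = 5423.57.
σ₀² = 71.79² = 5153.8041, σ² = 94.73² = 8973.7729; σ² + n·σ₀² = 8973.7729 + 8·5153.8041 = 50204.2057.
Posterior mean = (μ₀/σ₀² + n·x̄/σ²)/(1/σ₀² + n/σ²) = (σ²·μ₀ + σ₀²·n·x̄)/(σ² + n·σ₀²) = (8973.7729·655.62 + 5153.8041·5423.57)/50204.2057 = 33835402.291335/50204.2057 = 673.9555.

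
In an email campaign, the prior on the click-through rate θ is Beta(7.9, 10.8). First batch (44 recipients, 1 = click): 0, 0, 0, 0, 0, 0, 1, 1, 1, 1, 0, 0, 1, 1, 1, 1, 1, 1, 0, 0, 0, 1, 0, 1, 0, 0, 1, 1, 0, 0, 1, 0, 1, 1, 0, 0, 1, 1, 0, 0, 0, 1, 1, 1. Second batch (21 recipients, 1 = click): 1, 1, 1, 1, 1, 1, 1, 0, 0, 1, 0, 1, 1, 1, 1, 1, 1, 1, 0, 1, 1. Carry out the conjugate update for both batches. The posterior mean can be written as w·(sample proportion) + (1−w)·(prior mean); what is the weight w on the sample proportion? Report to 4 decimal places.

The Beta prior is conjugate to a Binomial/Bernoulli likelihood; the update adds successes to α and failures to β.
Total number of recipients: n = 44 + 21 = 65.
Posterior mean = (α₀+k)/(α₀+β₀+n) = [n/(α₀+β₀+n)]·(k/n) + [(α₀+β₀)/(α₀+β₀+n)]·α₀/(α₀+β₀), so only n and the prior enter the weight.
The weight on the data is w = n/(α₀+β₀+n) = 65/(7.9+10.8+65) = 65/83.7 = 0.7766.

0.7766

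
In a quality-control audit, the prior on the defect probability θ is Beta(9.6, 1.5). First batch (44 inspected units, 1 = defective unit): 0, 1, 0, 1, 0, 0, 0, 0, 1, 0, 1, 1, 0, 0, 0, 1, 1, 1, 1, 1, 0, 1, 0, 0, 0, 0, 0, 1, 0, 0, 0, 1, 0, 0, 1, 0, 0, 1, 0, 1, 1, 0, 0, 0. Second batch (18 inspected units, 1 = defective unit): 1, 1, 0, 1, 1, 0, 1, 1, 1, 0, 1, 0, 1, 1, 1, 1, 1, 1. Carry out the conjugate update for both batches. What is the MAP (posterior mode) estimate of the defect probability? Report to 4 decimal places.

0.5570

The Beta prior is conjugate to a Binomial/Bernoulli likelihood; the update adds successes to α and failures to β.
After batch 1: Beta(9.6+17, 1.5+27) = Beta(26.6, 28.5).
After batch 2: Beta(26.6+14, 28.5+4) = Beta(40.6, 32.5).
Mode of Beta(a,b) for a,b>1 is (a−1)/(a+b−2) = 39.6/71.1 = 0.5570.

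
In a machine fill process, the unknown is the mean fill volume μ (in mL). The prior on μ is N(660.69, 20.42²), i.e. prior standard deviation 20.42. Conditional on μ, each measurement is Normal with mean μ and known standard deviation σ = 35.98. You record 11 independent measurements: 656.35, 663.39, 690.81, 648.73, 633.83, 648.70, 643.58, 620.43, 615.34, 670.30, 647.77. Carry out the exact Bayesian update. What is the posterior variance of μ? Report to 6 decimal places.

For Normal data with known variance σ², a Normal(μ₀, σ₀²) prior on μ is conjugate. Posterior precision = 1/σ₀² + n/σ²; posterior mean is the precision-weighted average of μ₀ and x̄.
σ₀² = 20.42² = 416.9764, σ² = 35.98² = 1294.5604; σ² + n·σ₀² = 1294.5604 + 11·416.9764 = 5881.3008.
Posterior precision = 1/σ₀² + n/σ² = 1/416.9764 + 11/1294.5604 = (σ² + n·σ₀²)/(σ₀²σ²) = 5881.3008/(416.9764·1294.5604); posterior variance σₙ² = σ₀²σ²/(σ² + n·σ₀²) = 416.9764·1294.5604/5881.3008 = 91.782610.

91.782610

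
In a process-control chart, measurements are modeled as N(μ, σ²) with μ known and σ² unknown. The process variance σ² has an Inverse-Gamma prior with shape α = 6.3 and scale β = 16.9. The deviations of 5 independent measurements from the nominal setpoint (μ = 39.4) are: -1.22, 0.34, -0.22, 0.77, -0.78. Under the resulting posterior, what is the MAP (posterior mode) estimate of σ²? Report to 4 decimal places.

With known mean μ and an Inverse-Gamma(α, β) prior on σ², the Normal likelihood is conjugate: posterior is Inv-Gamma(α + n/2, β + Σ(xᵢ−μ)²/2).
Σ(xᵢ−μ)² = (-1.22)² + (0.34)² + (-0.22)² + (0.77)² + (-0.78)² = 2.8537.
Posterior: Inv-Gamma(6.3 + 5/2, 16.9 + 2.8537/2) = Inv-Gamma(8.80, 18.32685).
Mode = β/(α+1) = 18.32685/9.80 = 1.8701.

1.8701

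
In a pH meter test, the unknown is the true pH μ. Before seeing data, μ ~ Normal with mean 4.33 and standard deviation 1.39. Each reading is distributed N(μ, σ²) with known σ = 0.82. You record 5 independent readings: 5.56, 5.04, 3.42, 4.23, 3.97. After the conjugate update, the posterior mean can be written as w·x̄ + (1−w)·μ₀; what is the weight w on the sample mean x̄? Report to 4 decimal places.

0.9349

For Normal data with known variance σ², a Normal(μ₀, σ₀²) prior on μ is conjugate. Posterior precision = 1/σ₀² + n/σ²; posterior mean is the precision-weighted average of μ₀ and x̄.
σ₀² = 1.39² = 1.9321, σ² = 0.82² = 0.6724. Prior precision 1/σ₀² = 1/1.9321; data precision n/σ² = 5/0.6724.
w = (n/σ²)/(1/σ₀² + n/σ²) = n·σ₀²/(σ² + n·σ₀²) = 5·1.9321/(0.6724 + 5·1.9321) = 9.6605/10.3329 = 0.9349.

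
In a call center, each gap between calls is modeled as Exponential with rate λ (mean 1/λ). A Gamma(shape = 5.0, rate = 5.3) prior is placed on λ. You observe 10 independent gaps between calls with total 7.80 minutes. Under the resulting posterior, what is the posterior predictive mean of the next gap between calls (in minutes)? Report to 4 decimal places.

0.9357

With a Gamma(shape α, rate β) prior on the exponential rate λ, the posterior after n observations with total T = Σxᵢ is Gamma(α+n, β+T).
Posterior: Gamma(5.0+10, 5.3+7.80) = Gamma(15.0, 13.10).
The predictive distribution for the next observation is Lomax; its mean is β/(α−1) = 13.10/14.0 = 0.9357.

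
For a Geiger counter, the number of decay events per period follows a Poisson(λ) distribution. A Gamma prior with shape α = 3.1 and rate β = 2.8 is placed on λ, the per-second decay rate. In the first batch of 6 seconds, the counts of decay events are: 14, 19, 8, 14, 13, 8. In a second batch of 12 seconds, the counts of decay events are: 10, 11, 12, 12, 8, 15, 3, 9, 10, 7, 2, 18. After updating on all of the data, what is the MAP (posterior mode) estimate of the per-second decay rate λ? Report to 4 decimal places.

9.3798

With a Gamma(shape α, rate β) prior, the Poisson likelihood is conjugate: the posterior is Gamma(α + ΣXᵢ, β + n).
Batch 1: sum of counts S = 76 over n = 6 seconds.
After batch 1: Gamma(α+S, β+n) = Gamma(3.1+76, 2.8+6) = Gamma(79.1, 8.8).
Batch 2: sum of counts S = 117 over n = 12 seconds.
After batch 2: Gamma(α+S, β+n) = Gamma(79.1+117, 8.8+12) = Gamma(196.1, 20.8).
Mode of Gamma(α,β) for α≥1 is (α−1)/β = 195.1/20.8 = 9.3798.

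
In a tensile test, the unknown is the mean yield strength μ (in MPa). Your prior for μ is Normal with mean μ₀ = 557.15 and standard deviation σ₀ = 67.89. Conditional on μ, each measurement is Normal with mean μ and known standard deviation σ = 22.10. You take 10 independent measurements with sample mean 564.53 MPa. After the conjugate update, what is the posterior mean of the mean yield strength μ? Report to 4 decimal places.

564.4526

For Normal data with known variance σ², a Normal(μ₀, σ₀²) prior on μ is conjugate. Posterior precision = 1/σ₀² + n/σ²; posterior mean is the precision-weighted average of μ₀ and x̄.
n·x̄ = 10·564.53 = 5645.3.
σ₀² = 67.89² = 4609.0521, σ² = 22.10² = 488.41; σ² + n·σ₀² = 488.41 + 10·4609.0521 = 46578.931.
Posterior mean = (μ₀/σ₀² + n·x̄/σ²)/(1/σ₀² + n/σ²) = (σ²·μ₀ + σ₀²·n·x̄)/(σ² + n·σ₀²) = (488.41·557.15 + 4609.0521·5645.3)/46578.931 = 26291599.45163/46578.931 = 564.4526.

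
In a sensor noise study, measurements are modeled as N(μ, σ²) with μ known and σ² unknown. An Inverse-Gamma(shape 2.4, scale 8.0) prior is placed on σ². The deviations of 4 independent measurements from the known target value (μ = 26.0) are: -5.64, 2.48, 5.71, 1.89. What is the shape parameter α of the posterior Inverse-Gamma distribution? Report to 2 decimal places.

4.40

With known mean μ and an Inverse-Gamma(α, β) prior on σ², the Normal likelihood is conjugate: posterior is Inv-Gamma(α + n/2, β + Σ(xᵢ−μ)²/2).
Σ(xᵢ−μ)² = (-5.64)² + (2.48)² + (5.71)² + (1.89)² = 74.1362.
Posterior: Inv-Gamma(2.4 + 4/2, 8.0 + 74.1362/2) = Inv-Gamma(4.40, 45.06810).
Posterior α = 4.40.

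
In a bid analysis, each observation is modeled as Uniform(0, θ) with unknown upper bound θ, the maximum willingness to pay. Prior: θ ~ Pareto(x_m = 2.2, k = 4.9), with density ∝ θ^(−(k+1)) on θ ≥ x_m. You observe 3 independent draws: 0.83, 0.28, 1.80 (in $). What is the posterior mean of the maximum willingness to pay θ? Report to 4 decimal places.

2.5188

A Pareto(scale x_m, shape k) prior on the upper bound θ of Uniform(0, θ) is conjugate: posterior is Pareto(max(x_m, max xᵢ), k + n).
Sample maximum = 1.80; prior scale x_m = 2.2 → posterior scale = max = 2.20.
Posterior shape = 4.9 + 3 = 7.9.
E[θ|data] = k·x_m/(k−1) = 7.9·2.20/6.9 = 2.5188.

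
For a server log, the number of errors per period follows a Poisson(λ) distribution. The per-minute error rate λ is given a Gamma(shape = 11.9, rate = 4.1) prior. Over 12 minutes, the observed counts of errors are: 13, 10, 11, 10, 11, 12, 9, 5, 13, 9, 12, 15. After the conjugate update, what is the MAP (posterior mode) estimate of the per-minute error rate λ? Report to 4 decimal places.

8.7516

With a Gamma(shape α, rate β) prior, the Poisson likelihood is conjugate: the posterior is Gamma(α + ΣXᵢ, β + n).
Sum of counts S = 130 over n = 12 minutes.
Posterior: Gamma(α+S, β+n) = Gamma(11.9+130, 4.1+12) = Gamma(141.9, 16.1).
Mode of Gamma(α,β) for α≥1 is (α−1)/β = 140.9/16.1 = 8.7516.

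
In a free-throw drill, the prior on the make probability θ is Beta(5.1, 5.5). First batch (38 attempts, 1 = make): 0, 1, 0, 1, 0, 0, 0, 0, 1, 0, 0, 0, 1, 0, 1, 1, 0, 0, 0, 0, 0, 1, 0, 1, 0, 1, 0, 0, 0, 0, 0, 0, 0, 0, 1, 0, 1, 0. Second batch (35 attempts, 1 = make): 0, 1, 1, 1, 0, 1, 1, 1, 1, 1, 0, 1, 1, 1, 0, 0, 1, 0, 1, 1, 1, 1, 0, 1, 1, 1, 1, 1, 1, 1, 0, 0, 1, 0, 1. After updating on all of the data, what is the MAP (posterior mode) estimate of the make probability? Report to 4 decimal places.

0.4914

The Beta prior is conjugate to a Binomial/Bernoulli likelihood; the update adds successes to α and failures to β.
After batch 1: Beta(5.1+11, 5.5+27) = Beta(16.1, 32.5).
After batch 2: Beta(16.1+25, 32.5+10) = Beta(41.1, 42.5).
Mode of Beta(a,b) for a,b>1 is (a−1)/(a+b−2) = 40.1/81.6 = 0.4914.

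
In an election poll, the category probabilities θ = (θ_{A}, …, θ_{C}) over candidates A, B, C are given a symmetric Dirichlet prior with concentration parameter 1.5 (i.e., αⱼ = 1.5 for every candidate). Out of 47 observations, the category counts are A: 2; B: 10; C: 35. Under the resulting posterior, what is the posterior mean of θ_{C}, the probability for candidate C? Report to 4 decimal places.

The Dirichlet prior is conjugate to the Multinomial likelihood: each posterior αⱼ = prior αⱼ + observed count nⱼ.
Posterior concentration: (3.5, 11.5, 36.5), total = 51.5.
E[θ_{C}|data] = α_{C}/Σα = 36.5/51.5 = 0.7087.

0.7087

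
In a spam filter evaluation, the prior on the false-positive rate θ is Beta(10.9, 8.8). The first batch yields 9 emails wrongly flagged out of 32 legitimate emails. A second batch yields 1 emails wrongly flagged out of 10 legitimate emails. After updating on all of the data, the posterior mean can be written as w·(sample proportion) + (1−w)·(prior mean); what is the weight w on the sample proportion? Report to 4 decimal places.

0.6807

The Beta prior is conjugate to a Binomial/Bernoulli likelihood; the update adds successes to α and failures to β.
Total number of legitimate emails: n = 32 + 10 = 42.
Posterior mean = (α₀+k)/(α₀+β₀+n) = [n/(α₀+β₀+n)]·(k/n) + [(α₀+β₀)/(α₀+β₀+n)]·α₀/(α₀+β₀), so only n and the prior enter the weight.
The weight on the data is w = n/(α₀+β₀+n) = 42/(10.9+8.8+42) = 42/61.7 = 0.6807.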